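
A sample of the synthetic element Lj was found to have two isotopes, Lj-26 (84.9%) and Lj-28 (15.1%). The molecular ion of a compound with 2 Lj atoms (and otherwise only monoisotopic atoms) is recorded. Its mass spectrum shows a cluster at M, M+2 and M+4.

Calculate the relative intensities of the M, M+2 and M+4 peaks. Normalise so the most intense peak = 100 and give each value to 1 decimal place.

Expanding (0.849 + 0.151)^2:
P(M) = 0.849^2 = 0.720801
P(M+2) = 2 × 0.849^1 × 0.151^1 = 0.256398
P(M+4) = 0.151^2 = 0.022801
The M peak is largest (0.720801); scaling to 100 gives 100.0 : 35.6 : 3.2.

100.0 : 35.6 : 3.2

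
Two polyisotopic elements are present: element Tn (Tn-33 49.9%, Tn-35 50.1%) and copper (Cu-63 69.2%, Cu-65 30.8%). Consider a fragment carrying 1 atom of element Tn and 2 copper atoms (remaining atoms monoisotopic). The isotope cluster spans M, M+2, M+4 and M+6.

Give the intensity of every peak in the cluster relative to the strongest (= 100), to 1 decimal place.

Element Tn pattern (n=1): 0.4990 : 0.5010
Copper pattern (n=2): 0.478864 : 0.426272 : 0.094864
Convolve the two distributions (both contribute in 2-u steps):
  M: 0.4990×0.478864 = 0.238953
  M+2: 0.4990×0.426272 + 0.5010×0.478864 = 0.452621
  M+4: 0.4990×0.094864 + 0.5010×0.426272 = 0.260899
  M+6: 0.5010×0.094864 = 0.047527
Scale to base peak (0.452621) = 100: 52.8 : 100.0 : 57.6 : 10.5

52.8 : 100.0 : 57.6 : 10.5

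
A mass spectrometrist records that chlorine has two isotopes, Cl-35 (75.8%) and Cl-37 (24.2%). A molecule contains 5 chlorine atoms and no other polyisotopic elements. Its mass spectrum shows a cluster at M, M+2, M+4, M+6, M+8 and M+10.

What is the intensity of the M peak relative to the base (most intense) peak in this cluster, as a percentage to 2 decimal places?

(0.758 + 0.242)^5 gives M 0.2502, M+2 0.3994, M+4 0.2551, M+6 0.0814, M+8 0.0130, M+10 0.0008; the largest is M+2.
P(M+2) = C(5,1) × 0.758^4 × 0.242^1 = 5 × 0.33012379 × 0.2420 = 0.399450 (base)
P(M) = C(5,0) × 0.758^5 × 0.242^0 = 1 × 0.25023383 × 1.0000 = 0.250234
Relative intensity = 0.250234 / 0.399450 × 100 = 62.64

62.64%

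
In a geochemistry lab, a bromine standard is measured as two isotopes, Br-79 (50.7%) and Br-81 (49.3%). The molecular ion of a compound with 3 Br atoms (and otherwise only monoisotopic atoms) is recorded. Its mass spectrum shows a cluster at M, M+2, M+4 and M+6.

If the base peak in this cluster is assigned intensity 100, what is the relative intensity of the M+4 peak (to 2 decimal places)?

97.24

Term probabilities: M 0.1303, M+2 0.3802, M+4 0.3697, M+6 0.1198. Base peak = M+2.
P(M+2) = C(3,1) × 0.507^2 × 0.493^1 = 3 × 0.257049 × 0.4930 = 0.380175 (base)
P(M+4) = C(3,2) × 0.507^1 × 0.493^2 = 3 × 0.5070 × 0.243049 = 0.369678
Relative intensity = 0.369678 / 0.380175 × 100 = 97.24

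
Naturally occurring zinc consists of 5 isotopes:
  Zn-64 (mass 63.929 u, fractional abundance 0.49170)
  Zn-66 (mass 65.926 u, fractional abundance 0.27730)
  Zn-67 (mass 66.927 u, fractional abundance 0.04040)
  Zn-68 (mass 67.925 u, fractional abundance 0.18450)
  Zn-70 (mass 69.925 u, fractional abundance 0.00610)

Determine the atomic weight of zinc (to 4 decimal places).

65.3777 u

Ar = Σ fᵢ·mᵢ = 0.49170 × 63.929 + 0.27730 × 65.926 + 0.04040 × 66.927 + 0.18450 × 67.925 + 0.00610 × 69.925
= 31.43389 + 18.28128 + 2.70385 + 12.53216 + 0.42654 = 65.37772 u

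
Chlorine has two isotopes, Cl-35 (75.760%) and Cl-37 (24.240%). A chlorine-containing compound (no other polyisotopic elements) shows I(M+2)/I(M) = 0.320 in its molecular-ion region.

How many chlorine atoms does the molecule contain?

1

For n independent Cl atoms, I(M+2)/I(M) = n · (abundance Cl-37) / (abundance Cl-35) = n · 0.24240/0.75760.
n = 0.320 × 0.75760/0.24240 = 1.00 ≈ 1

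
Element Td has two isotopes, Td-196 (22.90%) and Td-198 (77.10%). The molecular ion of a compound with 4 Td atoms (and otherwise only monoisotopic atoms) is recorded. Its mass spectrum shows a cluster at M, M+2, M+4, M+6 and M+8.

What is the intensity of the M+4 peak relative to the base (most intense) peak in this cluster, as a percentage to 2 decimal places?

Binomial terms of (0.2290 + 0.7710)^4: M 0.0028, M+2 0.0370, M+4 0.1870, M+6 0.4198, M+8 0.3534 → M+6 is the base peak.
P(M+6) = C(4,3) × 0.2290^1 × 0.7710^3 = 4 × 0.2290 × 0.45831401 = 0.419816 (base)
P(M+4) = C(4,2) × 0.2290^2 × 0.7710^2 = 6 × 0.052441 × 0.594441 = 0.187038
Relative intensity = 0.187038 / 0.419816 × 100 = 44.55

44.55%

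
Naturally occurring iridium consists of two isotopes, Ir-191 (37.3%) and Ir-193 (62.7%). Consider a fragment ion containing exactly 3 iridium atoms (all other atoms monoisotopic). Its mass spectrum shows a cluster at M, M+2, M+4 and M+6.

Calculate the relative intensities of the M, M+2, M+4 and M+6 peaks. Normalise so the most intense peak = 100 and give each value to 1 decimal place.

The 3 Ir atoms are independent, so intensities follow the terms of (0.373 + 0.627)^3.
P(M) = 0.373^3 = 0.051895
P(M+2) = 3 × 0.373^2 × 0.627^1 = 0.261702
P(M+4) = 3 × 0.373^1 × 0.627^2 = 0.439911
P(M+6) = 0.627^3 = 0.246492
The M+4 peak is largest (0.439911); scaling to 100 gives 11.8 : 59.5 : 100.0 : 56.0.

11.8 : 59.5 : 100.0 : 56.0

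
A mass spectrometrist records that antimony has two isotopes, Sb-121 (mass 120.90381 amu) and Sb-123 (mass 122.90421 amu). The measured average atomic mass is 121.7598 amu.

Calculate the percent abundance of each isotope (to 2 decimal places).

Let x be the fractional abundance of Sb-121; then Sb-123 has abundance 1 − x.
120.90381·x + 122.90421·(1 − x) = 121.7598
(120.90381 − 122.90421)·x = 121.7598 − 122.90421
x = -1.14441 / -2.00040 = 0.57209 → 57.21% Sb-121, 42.79% Sb-123.

Sb-121: 57.21%, Sb-123: 42.79%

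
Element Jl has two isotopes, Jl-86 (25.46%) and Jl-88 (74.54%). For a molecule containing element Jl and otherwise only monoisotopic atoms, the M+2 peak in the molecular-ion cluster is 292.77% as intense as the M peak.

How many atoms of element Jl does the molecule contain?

1

For n independent Jl atoms, I(M+2)/I(M) = n · (abundance Jl-88) / (abundance Jl-86) = n · 0.7454/0.2546.
n = 2.9277 × 0.2546/0.7454 = 1.00 ≈ 1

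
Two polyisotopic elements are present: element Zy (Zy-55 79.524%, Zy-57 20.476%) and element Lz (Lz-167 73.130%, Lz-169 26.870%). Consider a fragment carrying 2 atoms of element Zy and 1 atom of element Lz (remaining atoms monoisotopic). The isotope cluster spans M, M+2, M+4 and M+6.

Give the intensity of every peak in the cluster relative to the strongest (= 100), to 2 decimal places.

100.00 : 88.24 : 25.55 : 2.44

Element Zy pattern (n=2): 0.63240666 : 0.32566668 : 0.04192666
Element Lz pattern (n=1): 0.7313 : 0.2687
Convolve the two distributions (both contribute in 2-u steps):
  M: 0.63240666×0.7313 = 0.462479
  M+2: 0.63240666×0.2687 + 0.32566668×0.7313 = 0.408088
  M+4: 0.32566668×0.2687 + 0.04192666×0.7313 = 0.118168
  M+6: 0.04192666×0.2687 = 0.011266
Scale to base peak (0.462479) = 100: 100.00 : 88.24 : 25.55 : 2.44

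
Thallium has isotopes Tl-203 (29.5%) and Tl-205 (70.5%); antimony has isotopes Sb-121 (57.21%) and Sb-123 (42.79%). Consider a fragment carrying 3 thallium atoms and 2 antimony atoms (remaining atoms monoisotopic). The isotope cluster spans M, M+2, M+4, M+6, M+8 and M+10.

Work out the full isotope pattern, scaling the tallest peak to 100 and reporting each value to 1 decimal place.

2.3 : 20.0 : 65.6 : 100.0 : 69.3 : 17.6

Thallium pattern (n=3): 0.02567237 : 0.18405787 : 0.43986713 : 0.35040263
Antimony pattern (n=2): 0.32729841 : 0.48960318 : 0.18309841
Convolve the two distributions (both contribute in 2-u steps):
  M: 0.02567237×0.32729841 = 0.008403
  M+2: 0.02567237×0.48960318 + 0.18405787×0.32729841 = 0.072811
  M+4: 0.02567237×0.18309841 + 0.18405787×0.48960318 + 0.43986713×0.32729841 = 0.238784
  M+6: 0.18405787×0.18309841 + 0.43986713×0.48960318 + 0.35040263×0.32729841 = 0.363747
  M+8: 0.43986713×0.18309841 + 0.35040263×0.48960318 = 0.252097
  M+10: 0.35040263×0.18309841 = 0.064158
Scale to base peak (0.363747) = 100: 2.3 : 20.0 : 65.6 : 100.0 : 69.3 : 17.6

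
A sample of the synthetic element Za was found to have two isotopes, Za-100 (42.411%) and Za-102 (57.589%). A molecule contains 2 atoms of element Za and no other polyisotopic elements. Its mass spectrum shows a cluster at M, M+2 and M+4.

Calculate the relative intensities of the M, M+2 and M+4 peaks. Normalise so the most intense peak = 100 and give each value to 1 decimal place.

36.8 : 100.0 : 67.9

Each Za atom is independently Za-100 (p = 0.42411) or Za-102 (q = 0.57589); the cluster is the binomial expansion (p + q)^2.
P(M) = 0.42411^2 = 0.179869
P(M+2) = 2 × 0.42411^1 × 0.57589^1 = 0.488481
P(M+4) = 0.57589^2 = 0.331649
The M+2 peak is largest (0.488481); scaling to 100 gives 36.8 : 100.0 : 67.9.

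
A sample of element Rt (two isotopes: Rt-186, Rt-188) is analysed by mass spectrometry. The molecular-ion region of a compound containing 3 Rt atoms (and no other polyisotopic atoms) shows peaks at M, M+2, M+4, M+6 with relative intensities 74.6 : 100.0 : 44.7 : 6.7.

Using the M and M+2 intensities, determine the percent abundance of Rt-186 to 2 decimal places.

Let p = fractional abundance of Rt-186. I(M+2)/I(M) = [C(3,1)·p^2·(1−p)] / p^3 = 3·(1−p)/p = 100.0/74.6 = 1.3405
(1−p)/p = 1.3405/3 = 0.4468  ⇒  p = 1/(1 + 0.4468) = 0.6912
Rt-186: 69.12%, Rt-188: 30.88%.

69.12%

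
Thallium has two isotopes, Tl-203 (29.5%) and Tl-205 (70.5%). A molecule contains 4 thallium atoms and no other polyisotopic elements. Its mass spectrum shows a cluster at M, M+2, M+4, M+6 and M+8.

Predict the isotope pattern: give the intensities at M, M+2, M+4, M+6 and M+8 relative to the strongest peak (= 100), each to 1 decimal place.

Expanding (0.295 + 0.705)^4:
P(M) = 0.295^4 = 0.007573
P(M+2) = 4 × 0.295^3 × 0.705^1 = 0.072396
P(M+4) = 6 × 0.295^2 × 0.705^2 = 0.259522
P(M+6) = 4 × 0.295^1 × 0.705^3 = 0.413475
P(M+8) = 0.705^4 = 0.247034
The M+6 peak is largest (0.413475); scaling to 100 gives 1.8 : 17.5 : 62.8 : 100.0 : 59.7.

1.8 : 17.5 : 62.8 : 100.0 : 59.7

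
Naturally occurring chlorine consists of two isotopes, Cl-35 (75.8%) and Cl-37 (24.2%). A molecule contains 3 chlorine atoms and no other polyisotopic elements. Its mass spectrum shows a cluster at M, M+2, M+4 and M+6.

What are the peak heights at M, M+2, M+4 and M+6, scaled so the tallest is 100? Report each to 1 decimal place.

100.0 : 95.8 : 30.6 : 3.3

Expanding (0.758 + 0.242)^3:
P(M) = 0.758^3 = 0.435520
P(M+2) = 3 × 0.758^2 × 0.242^1 = 0.417133
P(M+4) = 3 × 0.758^1 × 0.242^2 = 0.133175
P(M+6) = 0.242^3 = 0.014172
The M peak is largest (0.435520); scaling to 100 gives 100.0 : 95.8 : 30.6 : 3.3.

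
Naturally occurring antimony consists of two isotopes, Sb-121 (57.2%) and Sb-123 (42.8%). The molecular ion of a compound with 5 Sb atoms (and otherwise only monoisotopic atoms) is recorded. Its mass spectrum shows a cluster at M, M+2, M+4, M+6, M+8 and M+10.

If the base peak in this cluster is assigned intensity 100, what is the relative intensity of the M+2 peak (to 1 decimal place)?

(0.572 + 0.428)^5 gives M 0.0612, M+2 0.2291, M+4 0.3428, M+6 0.2565, M+8 0.0960, M+10 0.0144; the largest is M+4.
P(M+4) = C(5,2) × 0.572^3 × 0.428^2 = 10 × 0.18714925 × 0.183184 = 0.342827 (base)
P(M+2) = C(5,1) × 0.572^4 × 0.428^1 = 5 × 0.10704937 × 0.4280 = 0.229086
Relative intensity = 0.229086 / 0.342827 × 100 = 66.8

66.8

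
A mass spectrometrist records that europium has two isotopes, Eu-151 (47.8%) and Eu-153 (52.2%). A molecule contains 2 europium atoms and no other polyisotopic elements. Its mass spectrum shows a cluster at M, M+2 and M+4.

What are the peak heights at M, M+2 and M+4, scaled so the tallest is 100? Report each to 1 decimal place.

45.8 : 100.0 : 54.6

Each Eu atom is independently Eu-151 (p = 0.478) or Eu-153 (q = 0.522); the cluster is the binomial expansion (p + q)^2.
P(M) = 0.478^2 = 0.228484
P(M+2) = 2 × 0.478^1 × 0.522^1 = 0.499032
P(M+4) = 0.522^2 = 0.272484
The M+2 peak is largest (0.499032); scaling to 100 gives 45.8 : 100.0 : 54.6.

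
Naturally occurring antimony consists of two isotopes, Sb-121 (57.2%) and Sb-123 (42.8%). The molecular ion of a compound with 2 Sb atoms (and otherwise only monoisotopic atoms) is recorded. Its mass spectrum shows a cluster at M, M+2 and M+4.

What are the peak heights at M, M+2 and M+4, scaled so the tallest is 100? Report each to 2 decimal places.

Each Sb atom is independently Sb-121 (p = 0.572) or Sb-123 (q = 0.428); the cluster is the binomial expansion (p + q)^2.
P(M) = 0.572^2 = 0.327184
P(M+2) = 2 × 0.572^1 × 0.428^1 = 0.489632
P(M+4) = 0.428^2 = 0.183184
The M+2 peak is largest (0.489632); scaling to 100 gives 66.82 : 100.00 : 37.41.

66.82 : 100.00 : 37.41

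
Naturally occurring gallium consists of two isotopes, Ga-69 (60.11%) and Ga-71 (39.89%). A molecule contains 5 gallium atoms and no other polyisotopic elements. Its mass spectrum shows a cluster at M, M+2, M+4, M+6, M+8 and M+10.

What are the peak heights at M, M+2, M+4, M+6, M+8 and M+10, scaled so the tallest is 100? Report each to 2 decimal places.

22.71 : 75.34 : 100.00 : 66.36 : 22.02 : 2.92

Each Ga atom is independently Ga-69 (p = 0.6011) or Ga-71 (q = 0.3989); the cluster is the binomial expansion (p + q)^5.
P(M) = 0.6011^5 = 0.078475
P(M+2) = 5 × 0.6011^4 × 0.3989^1 = 0.260388
P(M+4) = 10 × 0.6011^3 × 0.3989^2 = 0.345596
P(M+6) = 10 × 0.6011^2 × 0.3989^3 = 0.229343
P(M+8) = 5 × 0.6011^1 × 0.3989^4 = 0.076098
P(M+10) = 0.3989^5 = 0.010100
The M+4 peak is largest (0.345596); scaling to 100 gives 22.71 : 75.34 : 100.00 : 66.36 : 22.02 : 2.92.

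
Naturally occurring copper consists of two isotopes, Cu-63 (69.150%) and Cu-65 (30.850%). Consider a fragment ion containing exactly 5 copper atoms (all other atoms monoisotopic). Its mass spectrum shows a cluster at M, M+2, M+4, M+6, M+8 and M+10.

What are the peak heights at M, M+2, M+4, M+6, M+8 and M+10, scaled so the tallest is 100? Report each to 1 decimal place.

The 5 Cu atoms are independent, so intensities follow the terms of (0.69150 + 0.30850)^5.
P(M) = 0.69150^5 = 0.158111
P(M+2) = 5 × 0.69150^4 × 0.30850^1 = 0.352691
P(M+4) = 10 × 0.69150^3 × 0.30850^2 = 0.314693
P(M+6) = 10 × 0.69150^2 × 0.30850^3 = 0.140394
P(M+8) = 5 × 0.69150^1 × 0.30850^4 = 0.031317
P(M+10) = 0.30850^5 = 0.002794
The M+2 peak is largest (0.352691); scaling to 100 gives 44.8 : 100.0 : 89.2 : 39.8 : 8.9 : 0.8.

44.8 : 100.0 : 89.2 : 39.8 : 8.9 : 0.8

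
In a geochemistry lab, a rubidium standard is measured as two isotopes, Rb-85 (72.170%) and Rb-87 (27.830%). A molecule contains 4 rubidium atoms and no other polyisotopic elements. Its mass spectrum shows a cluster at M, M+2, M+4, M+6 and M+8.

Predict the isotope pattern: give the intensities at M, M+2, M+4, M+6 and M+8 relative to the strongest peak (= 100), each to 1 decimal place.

Expanding (0.72170 + 0.27830)^4:
P(M) = 0.72170^4 = 0.271286
P(M+2) = 4 × 0.72170^3 × 0.27830^1 = 0.418450
P(M+4) = 6 × 0.72170^2 × 0.27830^2 = 0.242042
P(M+6) = 4 × 0.72170^1 × 0.27830^3 = 0.062224
P(M+8) = 0.27830^4 = 0.005999
The M+2 peak is largest (0.418450); scaling to 100 gives 64.8 : 100.0 : 57.8 : 14.9 : 1.4.

64.8 : 100.0 : 57.8 : 14.9 : 1.4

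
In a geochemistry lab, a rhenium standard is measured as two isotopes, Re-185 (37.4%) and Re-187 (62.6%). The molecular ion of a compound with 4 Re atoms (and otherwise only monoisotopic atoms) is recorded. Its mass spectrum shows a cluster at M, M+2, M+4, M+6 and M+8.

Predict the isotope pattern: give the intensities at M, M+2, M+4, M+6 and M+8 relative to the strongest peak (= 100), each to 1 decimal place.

Each Re atom is independently Re-185 (p = 0.374) or Re-187 (q = 0.626); the cluster is the binomial expansion (p + q)^4.
P(M) = 0.374^4 = 0.019565
P(M+2) = 4 × 0.374^3 × 0.626^1 = 0.130993
P(M+4) = 6 × 0.374^2 × 0.626^2 = 0.328884
P(M+6) = 4 × 0.374^1 × 0.626^3 = 0.366990
P(M+8) = 0.626^4 = 0.153567
The M+6 peak is largest (0.366990); scaling to 100 gives 5.3 : 35.7 : 89.6 : 100.0 : 41.8.

5.3 : 35.7 : 89.6 : 100.0 : 41.8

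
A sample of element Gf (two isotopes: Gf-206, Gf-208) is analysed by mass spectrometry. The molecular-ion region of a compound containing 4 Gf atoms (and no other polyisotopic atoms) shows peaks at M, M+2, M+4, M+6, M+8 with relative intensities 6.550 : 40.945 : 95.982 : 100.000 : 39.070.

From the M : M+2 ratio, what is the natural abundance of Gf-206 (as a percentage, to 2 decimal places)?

Let p = fractional abundance of Gf-206. I(M+2)/I(M) = [C(4,1)·p^3·(1−p)] / p^4 = 4·(1−p)/p = 40.945/6.550 = 6.2511
(1−p)/p = 6.2511/4 = 1.5628  ⇒  p = 1/(1 + 1.5628) = 0.3902
Gf-206: 39.02%, Gf-208: 60.98%.

39.02%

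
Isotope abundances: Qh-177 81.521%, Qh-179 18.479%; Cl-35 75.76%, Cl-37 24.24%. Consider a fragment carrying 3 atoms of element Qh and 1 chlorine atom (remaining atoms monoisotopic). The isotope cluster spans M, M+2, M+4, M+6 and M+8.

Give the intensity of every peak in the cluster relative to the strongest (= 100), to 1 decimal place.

Element Qh pattern (n=3): 0.54176194 : 0.3684162 : 0.08351177 : 0.00631009
Chlorine pattern (n=1): 0.7576 : 0.2424
Convolve the two distributions (both contribute in 2-u steps):
  M: 0.54176194×0.7576 = 0.410439
  M+2: 0.54176194×0.2424 + 0.3684162×0.7576 = 0.410435
  M+4: 0.3684162×0.2424 + 0.08351177×0.7576 = 0.152573
  M+6: 0.08351177×0.2424 + 0.00631009×0.7576 = 0.025024
  M+8: 0.00631009×0.2424 = 0.001530
Scale to base peak (0.410439) = 100: 100.0 : 100.0 : 37.2 : 6.1 : 0.4

100.0 : 100.0 : 37.2 : 6.1 : 0.4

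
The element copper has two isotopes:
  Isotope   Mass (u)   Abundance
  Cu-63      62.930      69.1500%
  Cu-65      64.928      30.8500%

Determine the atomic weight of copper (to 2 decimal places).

63.55 u

Weight each isotope mass by its fractional abundance: 0.691500 × 62.930 + 0.308500 × 64.928
= 43.5161 + 20.0303 = 63.5464 u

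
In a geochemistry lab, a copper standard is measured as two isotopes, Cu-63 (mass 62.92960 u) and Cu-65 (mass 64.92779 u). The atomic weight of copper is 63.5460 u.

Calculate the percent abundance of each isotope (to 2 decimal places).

Cu-63: 69.15%, Cu-65: 30.85%

With x = fraction of Cu-63 (so Cu-65 is 1 − x):
62.92960·x + 64.92779·(1 − x) = 63.5460
(62.92960 − 64.92779)·x = 63.5460 − 64.92779
x = -1.38179 / -1.99819 = 0.69152 → 69.15% Cu-63, 30.85% Cu-65.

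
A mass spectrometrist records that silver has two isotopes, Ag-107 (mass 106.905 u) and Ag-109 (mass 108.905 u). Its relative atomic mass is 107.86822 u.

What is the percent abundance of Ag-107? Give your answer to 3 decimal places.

51.839%

With x = fraction of Ag-107 (so Ag-109 is 1 − x):
106.905·x + 108.905·(1 − x) = 107.86822
(106.905 − 108.905)·x = 107.86822 − 108.905
x = -1.03678 / -2.000 = 0.51839 → 51.839% Ag-107, 48.161% Ag-109.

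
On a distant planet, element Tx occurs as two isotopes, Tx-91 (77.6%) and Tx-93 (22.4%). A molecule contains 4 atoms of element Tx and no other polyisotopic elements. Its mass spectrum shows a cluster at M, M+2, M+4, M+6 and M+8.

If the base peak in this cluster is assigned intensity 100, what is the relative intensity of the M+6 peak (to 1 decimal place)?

Binomial terms of (0.776 + 0.224)^4: M 0.3626, M+2 0.4187, M+4 0.1813, M+6 0.0349, M+8 0.0025 → M+2 is the base peak.
P(M+2) = C(4,1) × 0.776^3 × 0.224^1 = 4 × 0.46728858 × 0.2240 = 0.418691 (base)
P(M+6) = C(4,3) × 0.776^1 × 0.224^3 = 4 × 0.7760 × 0.01123942 = 0.034887
Relative intensity = 0.034887 / 0.418691 × 100 = 8.3

8.3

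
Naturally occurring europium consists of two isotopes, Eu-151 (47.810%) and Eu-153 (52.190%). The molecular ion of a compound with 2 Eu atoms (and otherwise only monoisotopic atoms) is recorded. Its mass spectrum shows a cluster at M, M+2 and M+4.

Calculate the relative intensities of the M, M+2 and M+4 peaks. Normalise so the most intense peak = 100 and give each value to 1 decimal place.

45.8 : 100.0 : 54.6

Each Eu atom is independently Eu-151 (p = 0.47810) or Eu-153 (q = 0.52190); the cluster is the binomial expansion (p + q)^2.
P(M) = 0.47810^2 = 0.228580
P(M+2) = 2 × 0.47810^1 × 0.52190^1 = 0.499041
P(M+4) = 0.52190^2 = 0.272380
The M+2 peak is largest (0.499041); scaling to 100 gives 45.8 : 100.0 : 54.6.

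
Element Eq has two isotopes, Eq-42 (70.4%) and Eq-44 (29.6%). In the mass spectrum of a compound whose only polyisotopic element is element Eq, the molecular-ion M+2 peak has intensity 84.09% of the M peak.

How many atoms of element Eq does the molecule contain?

For n independent Eq atoms, I(M+2)/I(M) = n · (abundance Eq-44) / (abundance Eq-42) = n · 0.296/0.704.
n = 0.8409 × 0.704/0.296 = 2.00 ≈ 2

2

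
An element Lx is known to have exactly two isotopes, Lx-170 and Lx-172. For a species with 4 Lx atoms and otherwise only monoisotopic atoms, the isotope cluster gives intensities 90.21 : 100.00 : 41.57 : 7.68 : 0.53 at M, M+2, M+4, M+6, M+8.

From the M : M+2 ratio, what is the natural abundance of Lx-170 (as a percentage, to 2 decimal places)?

Let p = fractional abundance of Lx-170. I(M+2)/I(M) = [C(4,1)·p^3·(1−p)] / p^4 = 4·(1−p)/p = 100.00/90.21 = 1.1085
(1−p)/p = 1.1085/4 = 0.2771  ⇒  p = 1/(1 + 0.2771) = 0.7830
Lx-170: 78.30%, Lx-172: 21.70%.

78.30%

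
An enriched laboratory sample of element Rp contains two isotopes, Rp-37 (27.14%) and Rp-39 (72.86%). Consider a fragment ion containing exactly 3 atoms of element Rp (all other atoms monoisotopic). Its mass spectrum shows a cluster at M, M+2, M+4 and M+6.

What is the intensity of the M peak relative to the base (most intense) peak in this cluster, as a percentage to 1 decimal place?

(0.2714 + 0.7286)^3 gives M 0.0200, M+2 0.1610, M+4 0.4322, M+6 0.3868; the largest is M+4.
P(M+4) = C(3,2) × 0.2714^1 × 0.7286^2 = 3 × 0.2714 × 0.53085796 = 0.432225 (base)
P(M) = C(3,0) × 0.2714^3 × 0.7286^0 = 1 × 0.01999077 × 1.0000 = 0.019991
Relative intensity = 0.019991 / 0.432225 × 100 = 4.6

4.6%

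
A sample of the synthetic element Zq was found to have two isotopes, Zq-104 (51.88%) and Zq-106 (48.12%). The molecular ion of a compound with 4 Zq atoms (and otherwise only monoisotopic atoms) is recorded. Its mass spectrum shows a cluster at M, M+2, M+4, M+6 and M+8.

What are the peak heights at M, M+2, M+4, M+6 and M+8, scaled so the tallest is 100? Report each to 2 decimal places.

Expanding (0.5188 + 0.4812)^4:
P(M) = 0.5188^4 = 0.072444
P(M+2) = 4 × 0.5188^3 × 0.4812^1 = 0.268773
P(M+4) = 6 × 0.5188^2 × 0.4812^2 = 0.373940
P(M+6) = 4 × 0.5188^1 × 0.4812^3 = 0.231226
P(M+8) = 0.4812^4 = 0.053617
The M+4 peak is largest (0.373940); scaling to 100 gives 19.37 : 71.88 : 100.00 : 61.84 : 14.34.

19.37 : 71.88 : 100.00 : 61.84 : 14.34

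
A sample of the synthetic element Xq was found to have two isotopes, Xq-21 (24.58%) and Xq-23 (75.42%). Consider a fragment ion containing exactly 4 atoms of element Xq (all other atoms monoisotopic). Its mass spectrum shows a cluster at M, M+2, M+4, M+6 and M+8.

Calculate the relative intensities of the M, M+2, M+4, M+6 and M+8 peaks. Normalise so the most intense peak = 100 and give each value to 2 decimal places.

0.87 : 10.62 : 48.89 : 100.00 : 76.71

The 4 Xq atoms are independent, so intensities follow the terms of (0.2458 + 0.7542)^4.
P(M) = 0.2458^4 = 0.003650
P(M+2) = 4 × 0.2458^3 × 0.7542^1 = 0.044801
P(M+4) = 6 × 0.2458^2 × 0.7542^2 = 0.206200
P(M+6) = 4 × 0.2458^1 × 0.7542^3 = 0.421795
P(M+8) = 0.7542^4 = 0.323554
The M+6 peak is largest (0.421795); scaling to 100 gives 0.87 : 10.62 : 48.89 : 100.00 : 76.71.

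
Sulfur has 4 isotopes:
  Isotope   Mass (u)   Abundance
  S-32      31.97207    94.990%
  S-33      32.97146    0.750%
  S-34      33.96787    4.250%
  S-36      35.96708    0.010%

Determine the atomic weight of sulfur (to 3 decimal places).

Ar = Σ fᵢ·mᵢ = 0.94990 × 31.97207 + 0.00750 × 32.97146 + 0.04250 × 33.96787 + 0.00010 × 35.96708
= 30.370269 + 0.247286 + 1.443634 + 0.003597 = 32.064786 u

32.065 u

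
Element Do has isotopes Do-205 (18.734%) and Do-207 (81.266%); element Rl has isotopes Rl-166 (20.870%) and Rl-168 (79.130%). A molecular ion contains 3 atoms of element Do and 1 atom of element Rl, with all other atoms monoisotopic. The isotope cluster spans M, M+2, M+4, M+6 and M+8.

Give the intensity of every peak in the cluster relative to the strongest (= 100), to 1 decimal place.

0.3 : 5.4 : 34.2 : 95.5 : 100.0

Element Do pattern (n=3): 0.00657494 : 0.08556402 : 0.37116716 : 0.53669389
Element Rl pattern (n=1): 0.2087 : 0.7913
Convolve the two distributions (both contribute in 2-u steps):
  M: 0.00657494×0.2087 = 0.001372
  M+2: 0.00657494×0.7913 + 0.08556402×0.2087 = 0.023060
  M+4: 0.08556402×0.7913 + 0.37116716×0.2087 = 0.145169
  M+6: 0.37116716×0.7913 + 0.53669389×0.2087 = 0.405713
  M+8: 0.53669389×0.7913 = 0.424686
Scale to base peak (0.424686) = 100: 0.3 : 5.4 : 34.2 : 95.5 : 100.0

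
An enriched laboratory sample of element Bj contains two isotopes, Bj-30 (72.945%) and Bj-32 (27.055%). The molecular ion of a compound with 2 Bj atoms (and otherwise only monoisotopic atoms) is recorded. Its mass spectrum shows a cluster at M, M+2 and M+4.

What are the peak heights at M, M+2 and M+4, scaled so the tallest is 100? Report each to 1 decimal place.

100.0 : 74.2 : 13.8

The 2 Bj atoms are independent, so intensities follow the terms of (0.72945 + 0.27055)^2.
P(M) = 0.72945^2 = 0.532097
P(M+2) = 2 × 0.72945^1 × 0.27055^1 = 0.394705
P(M+4) = 0.27055^2 = 0.073197
The M peak is largest (0.532097); scaling to 100 gives 100.0 : 74.2 : 13.8.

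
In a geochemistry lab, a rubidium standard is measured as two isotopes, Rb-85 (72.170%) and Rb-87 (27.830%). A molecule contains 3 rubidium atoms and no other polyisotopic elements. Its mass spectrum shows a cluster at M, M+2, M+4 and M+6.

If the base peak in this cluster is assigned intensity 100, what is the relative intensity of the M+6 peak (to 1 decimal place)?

Term probabilities: M 0.3759, M+2 0.4349, M+4 0.1677, M+6 0.0216. Base peak = M+2.
P(M+2) = C(3,1) × 0.72170^2 × 0.27830^1 = 3 × 0.52085089 × 0.2783 = 0.434858 (base)
P(M+6) = C(3,3) × 0.72170^0 × 0.27830^3 = 1 × 1.0000 × 0.02155458 = 0.021555
Relative intensity = 0.021555 / 0.434858 × 100 = 5.0

5.0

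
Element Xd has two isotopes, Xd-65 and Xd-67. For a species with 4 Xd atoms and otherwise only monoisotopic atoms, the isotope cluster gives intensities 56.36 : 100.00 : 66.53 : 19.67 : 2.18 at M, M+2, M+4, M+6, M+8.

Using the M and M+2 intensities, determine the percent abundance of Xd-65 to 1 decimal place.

69.3%

If p is the fraction of Xd that is Xd-65, then I(M+2)/I(M) = [C(4,1)·p^3·(1−p)] / p^4 = 4·(1−p)/p = 100.00/56.36 = 1.7743
(1−p)/p = 1.7743/4 = 0.4436  ⇒  p = 1/(1 + 0.4436) = 0.6927
Xd-65: 69.3%, Xd-67: 30.7%.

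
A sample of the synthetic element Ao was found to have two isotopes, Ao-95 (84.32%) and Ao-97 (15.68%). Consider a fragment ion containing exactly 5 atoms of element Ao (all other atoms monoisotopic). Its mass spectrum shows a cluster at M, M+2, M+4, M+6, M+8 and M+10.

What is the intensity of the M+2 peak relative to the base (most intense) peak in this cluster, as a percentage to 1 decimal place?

Term probabilities: M 0.4262, M+2 0.3963, M+4 0.1474, M+6 0.0274, M+8 0.0025, M+10 0.0001. Base peak = M.
P(M) = C(5,0) × 0.8432^5 × 0.1568^0 = 1 × 0.42623881 × 1.0000 = 0.426239 (base)
P(M+2) = C(5,1) × 0.8432^4 × 0.1568^1 = 5 × 0.50550143 × 0.1568 = 0.396313
Relative intensity = 0.396313 / 0.426239 × 100 = 93.0

93.0%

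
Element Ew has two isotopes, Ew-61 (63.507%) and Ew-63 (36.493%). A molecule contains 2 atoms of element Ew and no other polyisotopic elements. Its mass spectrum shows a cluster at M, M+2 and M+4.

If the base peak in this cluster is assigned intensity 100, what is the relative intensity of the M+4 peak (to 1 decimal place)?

Term probabilities: M 0.4033, M+2 0.4635, M+4 0.1332. Base peak = M+2.
P(M+2) = C(2,1) × 0.63507^1 × 0.36493^1 = 2 × 0.63507 × 0.36493 = 0.463512 (base)
P(M+4) = C(2,2) × 0.63507^0 × 0.36493^2 = 1 × 1.0000 × 0.1331739 = 0.133174
Relative intensity = 0.133174 / 0.463512 × 100 = 28.7

28.7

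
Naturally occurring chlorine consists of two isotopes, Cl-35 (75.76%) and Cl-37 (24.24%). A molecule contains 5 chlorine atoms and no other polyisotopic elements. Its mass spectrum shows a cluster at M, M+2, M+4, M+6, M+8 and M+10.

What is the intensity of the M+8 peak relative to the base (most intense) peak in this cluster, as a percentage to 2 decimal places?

(0.7576 + 0.2424)^5 gives M 0.2496, M+2 0.3993, M+4 0.2555, M+6 0.0817, M+8 0.0131, M+10 0.0008; the largest is M+2.
P(M+2) = C(5,1) × 0.7576^4 × 0.2424^1 = 5 × 0.32942751 × 0.2424 = 0.399266 (base)
P(M+8) = C(5,4) × 0.7576^1 × 0.2424^4 = 5 × 0.7576 × 0.00345247 = 0.013078
Relative intensity = 0.013078 / 0.399266 × 100 = 3.28

3.28%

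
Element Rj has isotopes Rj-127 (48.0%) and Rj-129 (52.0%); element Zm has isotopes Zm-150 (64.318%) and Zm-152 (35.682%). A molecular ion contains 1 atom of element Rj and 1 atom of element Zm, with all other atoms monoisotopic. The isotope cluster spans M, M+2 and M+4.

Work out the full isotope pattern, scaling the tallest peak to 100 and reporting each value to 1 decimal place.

61.0 : 100.0 : 36.7

Element Rj pattern (n=1): 0.4800 : 0.5200
Element Zm pattern (n=1): 0.64318 : 0.35682
Convolve the two distributions (both contribute in 2-u steps):
  M: 0.4800×0.64318 = 0.308726
  M+2: 0.4800×0.35682 + 0.5200×0.64318 = 0.505727
  M+4: 0.5200×0.35682 = 0.185546
Scale to base peak (0.505727) = 100: 61.0 : 100.0 : 36.7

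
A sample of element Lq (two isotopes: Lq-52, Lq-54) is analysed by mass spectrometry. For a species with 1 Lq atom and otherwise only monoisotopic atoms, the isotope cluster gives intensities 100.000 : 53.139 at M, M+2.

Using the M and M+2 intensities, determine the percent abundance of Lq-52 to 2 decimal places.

65.30%

If p is the fraction of Lq that is Lq-52, then I(M+2)/I(M) = [C(1,1)·p^0·(1−p)] / p^1 = 1·(1−p)/p = 53.139/100.000 = 0.5314
(1−p)/p = 0.5314/1 = 0.5314  ⇒  p = 1/(1 + 0.5314) = 0.6530
Lq-52: 65.30%, Lq-54: 34.70%.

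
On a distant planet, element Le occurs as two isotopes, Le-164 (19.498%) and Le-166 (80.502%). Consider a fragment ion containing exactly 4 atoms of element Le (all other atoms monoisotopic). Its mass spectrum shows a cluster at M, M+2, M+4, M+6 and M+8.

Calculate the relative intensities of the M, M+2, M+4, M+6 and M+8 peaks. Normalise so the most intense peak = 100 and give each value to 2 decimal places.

0.34 : 5.68 : 35.20 : 96.88 : 100.00

Expanding (0.19498 + 0.80502)^4:
P(M) = 0.19498^4 = 0.001445
P(M+2) = 4 × 0.19498^3 × 0.80502^1 = 0.023869
P(M+4) = 6 × 0.19498^2 × 0.80502^2 = 0.147824
P(M+6) = 4 × 0.19498^1 × 0.80502^3 = 0.406883
P(M+8) = 0.80502^4 = 0.419978
The M+8 peak is largest (0.419978); scaling to 100 gives 0.34 : 5.68 : 35.20 : 96.88 : 100.00.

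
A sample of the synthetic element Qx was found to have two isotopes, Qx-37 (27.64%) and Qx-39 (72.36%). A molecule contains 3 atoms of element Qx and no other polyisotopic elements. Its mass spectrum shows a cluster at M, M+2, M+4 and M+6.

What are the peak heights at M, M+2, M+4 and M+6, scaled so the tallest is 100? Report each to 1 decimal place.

4.9 : 38.2 : 100.0 : 87.3

Expanding (0.2764 + 0.7236)^3:
P(M) = 0.2764^3 = 0.021116
P(M+2) = 3 × 0.2764^2 × 0.7236^1 = 0.165843
P(M+4) = 3 × 0.2764^1 × 0.7236^2 = 0.434167
P(M+6) = 0.7236^3 = 0.378875
The M+4 peak is largest (0.434167); scaling to 100 gives 4.9 : 38.2 : 100.0 : 87.3.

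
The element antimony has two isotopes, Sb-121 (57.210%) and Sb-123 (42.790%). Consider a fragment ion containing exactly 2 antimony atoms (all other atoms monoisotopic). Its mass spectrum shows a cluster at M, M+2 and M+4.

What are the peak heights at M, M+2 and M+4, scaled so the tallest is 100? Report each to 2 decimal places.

Expanding (0.57210 + 0.42790)^2:
P(M) = 0.57210^2 = 0.327298
P(M+2) = 2 × 0.57210^1 × 0.42790^1 = 0.489603
P(M+4) = 0.42790^2 = 0.183098
The M+2 peak is largest (0.489603); scaling to 100 gives 66.85 : 100.00 : 37.40.

66.85 : 100.00 : 37.40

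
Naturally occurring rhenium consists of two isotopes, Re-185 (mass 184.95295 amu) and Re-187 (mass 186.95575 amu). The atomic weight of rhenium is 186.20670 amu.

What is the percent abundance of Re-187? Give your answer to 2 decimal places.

Writing the weighted mean with unknown fraction x of Re-185:
184.95295·x + 186.95575·(1 − x) = 186.20670
(184.95295 − 186.95575)·x = 186.20670 − 186.95575
x = -0.74905 / -2.00280 = 0.37400 → 37.40% Re-185, 62.60% Re-187.

62.60%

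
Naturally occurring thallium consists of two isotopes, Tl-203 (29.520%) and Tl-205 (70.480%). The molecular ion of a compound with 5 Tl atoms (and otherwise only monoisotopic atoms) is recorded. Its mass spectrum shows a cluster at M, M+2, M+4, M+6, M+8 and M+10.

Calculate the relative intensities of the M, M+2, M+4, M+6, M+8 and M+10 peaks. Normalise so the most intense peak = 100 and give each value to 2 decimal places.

The 5 Tl atoms are independent, so intensities follow the terms of (0.29520 + 0.70480)^5.
P(M) = 0.29520^5 = 0.002242
P(M+2) = 5 × 0.29520^4 × 0.70480^1 = 0.026761
P(M+4) = 10 × 0.29520^3 × 0.70480^2 = 0.127785
P(M+6) = 10 × 0.29520^2 × 0.70480^3 = 0.305092
P(M+8) = 5 × 0.29520^1 × 0.70480^4 = 0.364208
P(M+10) = 0.70480^5 = 0.173912
The M+8 peak is largest (0.364208); scaling to 100 gives 0.62 : 7.35 : 35.09 : 83.77 : 100.00 : 47.75.

0.62 : 7.35 : 35.09 : 83.77 : 100.00 : 47.75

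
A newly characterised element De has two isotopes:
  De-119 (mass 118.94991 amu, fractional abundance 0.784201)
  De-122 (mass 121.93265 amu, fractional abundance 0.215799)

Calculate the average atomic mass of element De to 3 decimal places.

119.594 amu

Weight each isotope mass by its fractional abundance: 0.784201 × 118.94991 + 0.215799 × 121.93265
= 93.280638 + 26.312944 = 119.593582 amu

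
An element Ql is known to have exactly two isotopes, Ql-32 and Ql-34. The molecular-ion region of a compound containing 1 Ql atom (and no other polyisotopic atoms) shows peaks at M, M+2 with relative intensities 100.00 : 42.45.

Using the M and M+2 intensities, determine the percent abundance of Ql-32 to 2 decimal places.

70.20%

If p is the fraction of Ql that is Ql-32, then I(M+2)/I(M) = [C(1,1)·p^0·(1−p)] / p^1 = 1·(1−p)/p = 42.45/100.00 = 0.4245
(1−p)/p = 0.4245/1 = 0.4245  ⇒  p = 1/(1 + 0.4245) = 0.7020
Ql-32: 70.20%, Ql-34: 29.80%.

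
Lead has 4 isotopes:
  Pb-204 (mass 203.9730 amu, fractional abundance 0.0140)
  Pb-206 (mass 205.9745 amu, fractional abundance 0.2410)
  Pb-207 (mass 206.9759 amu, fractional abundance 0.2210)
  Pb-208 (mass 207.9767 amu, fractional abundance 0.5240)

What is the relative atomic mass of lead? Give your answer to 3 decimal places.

The abundance-weighted mean is 0.0140 × 203.9730 + 0.2410 × 205.9745 + 0.2210 × 206.9759 + 0.5240 × 207.9767
= 2.85562 + 49.63985 + 45.74167 + 108.97979 = 207.21693 amu

207.217 amu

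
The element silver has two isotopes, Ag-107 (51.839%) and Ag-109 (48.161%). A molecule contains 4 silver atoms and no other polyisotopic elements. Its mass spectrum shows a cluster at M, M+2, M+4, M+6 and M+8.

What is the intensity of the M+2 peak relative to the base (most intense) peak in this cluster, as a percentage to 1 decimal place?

Binomial terms of (0.51839 + 0.48161)^4: M 0.0722, M+2 0.2684, M+4 0.3740, M+6 0.2316, M+8 0.0538 → M+4 is the base peak.
P(M+4) = C(4,2) × 0.51839^2 × 0.48161^2 = 6 × 0.26872819 × 0.23194819 = 0.373986 (base)
P(M+2) = C(4,1) × 0.51839^3 × 0.48161^1 = 4 × 0.13930601 × 0.48161 = 0.268365
Relative intensity = 0.268365 / 0.373986 × 100 = 71.8

71.8%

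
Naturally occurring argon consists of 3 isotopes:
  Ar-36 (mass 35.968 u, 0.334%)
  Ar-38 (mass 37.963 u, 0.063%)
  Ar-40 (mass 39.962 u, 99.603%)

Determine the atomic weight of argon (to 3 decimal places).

39.947 u

Ar = Σ fᵢ·mᵢ = 0.00334 × 35.968 + 0.00063 × 37.963 + 0.99603 × 39.962
= 0.1201 + 0.0239 + 39.8034 = 39.9474 u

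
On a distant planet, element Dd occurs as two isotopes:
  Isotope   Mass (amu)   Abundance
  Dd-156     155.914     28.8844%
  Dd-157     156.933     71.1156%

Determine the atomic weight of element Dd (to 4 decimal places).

156.6387 amu

Weight each isotope mass by its fractional abundance: 0.288844 × 155.914 + 0.711156 × 156.933
= 45.03482 + 111.60384 = 156.63866 amu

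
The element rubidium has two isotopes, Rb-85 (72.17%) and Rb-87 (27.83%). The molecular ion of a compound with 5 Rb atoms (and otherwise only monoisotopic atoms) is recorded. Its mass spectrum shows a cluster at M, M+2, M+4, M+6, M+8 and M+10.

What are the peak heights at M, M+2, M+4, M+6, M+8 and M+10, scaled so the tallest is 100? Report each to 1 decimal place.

51.9 : 100.0 : 77.1 : 29.7 : 5.7 : 0.4

The 5 Rb atoms are independent, so intensities follow the terms of (0.7217 + 0.2783)^5.
P(M) = 0.7217^5 = 0.195787
P(M+2) = 5 × 0.7217^4 × 0.2783^1 = 0.377494
P(M+4) = 10 × 0.7217^3 × 0.2783^2 = 0.291136
P(M+6) = 10 × 0.7217^2 × 0.2783^3 = 0.112267
P(M+8) = 5 × 0.7217^1 × 0.2783^4 = 0.021646
P(M+10) = 0.2783^5 = 0.001669
The M+2 peak is largest (0.377494); scaling to 100 gives 51.9 : 100.0 : 77.1 : 29.7 : 5.7 : 0.4.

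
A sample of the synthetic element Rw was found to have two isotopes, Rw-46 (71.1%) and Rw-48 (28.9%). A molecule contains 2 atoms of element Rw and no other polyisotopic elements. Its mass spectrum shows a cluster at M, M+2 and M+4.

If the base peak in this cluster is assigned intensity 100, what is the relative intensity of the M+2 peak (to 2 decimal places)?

(0.711 + 0.289)^2 gives M 0.5055, M+2 0.4110, M+4 0.0835; the largest is M.
P(M) = C(2,0) × 0.711^2 × 0.289^0 = 1 × 0.505521 × 1.0000 = 0.505521 (base)
P(M+2) = C(2,1) × 0.711^1 × 0.289^1 = 2 × 0.7110 × 0.2890 = 0.410958
Relative intensity = 0.410958 / 0.505521 × 100 = 81.29

81.29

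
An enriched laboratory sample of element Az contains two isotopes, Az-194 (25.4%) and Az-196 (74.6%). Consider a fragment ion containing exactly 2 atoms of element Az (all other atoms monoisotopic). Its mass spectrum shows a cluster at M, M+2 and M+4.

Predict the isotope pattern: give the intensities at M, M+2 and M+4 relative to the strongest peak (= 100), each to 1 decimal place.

The 2 Az atoms are independent, so intensities follow the terms of (0.254 + 0.746)^2.
P(M) = 0.254^2 = 0.064516
P(M+2) = 2 × 0.254^1 × 0.746^1 = 0.378968
P(M+4) = 0.746^2 = 0.556516
The M+4 peak is largest (0.556516); scaling to 100 gives 11.6 : 68.1 : 100.0.

11.6 : 68.1 : 100.0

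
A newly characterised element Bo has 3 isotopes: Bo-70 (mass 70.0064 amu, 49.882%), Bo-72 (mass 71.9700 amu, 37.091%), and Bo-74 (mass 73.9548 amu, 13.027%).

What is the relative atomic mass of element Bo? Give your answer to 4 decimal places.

The abundance-weighted mean is 0.49882 × 70.0064 + 0.37091 × 71.9700 + 0.13027 × 73.9548
= 34.92059 + 26.69439 + 9.63409 = 71.24907 amu

71.2491 amu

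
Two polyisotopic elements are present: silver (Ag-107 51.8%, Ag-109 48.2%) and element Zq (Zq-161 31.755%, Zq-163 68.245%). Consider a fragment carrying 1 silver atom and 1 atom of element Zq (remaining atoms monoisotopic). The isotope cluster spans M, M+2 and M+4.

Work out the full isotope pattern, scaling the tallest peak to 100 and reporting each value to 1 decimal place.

Silver pattern (n=1): 0.5180 : 0.4820
Element Zq pattern (n=1): 0.31755 : 0.68245
Convolve the two distributions (both contribute in 2-u steps):
  M: 0.5180×0.31755 = 0.164491
  M+2: 0.5180×0.68245 + 0.4820×0.31755 = 0.506568
  M+4: 0.4820×0.68245 = 0.328941
Scale to base peak (0.506568) = 100: 32.5 : 100.0 : 64.9

32.5 : 100.0 : 64.9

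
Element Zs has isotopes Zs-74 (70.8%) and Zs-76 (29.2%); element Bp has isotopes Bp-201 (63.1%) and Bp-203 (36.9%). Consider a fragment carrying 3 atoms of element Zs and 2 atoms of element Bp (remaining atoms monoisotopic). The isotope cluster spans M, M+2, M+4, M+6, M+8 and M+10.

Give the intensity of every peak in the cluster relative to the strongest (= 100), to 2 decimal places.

41.55 : 100.00 : 95.53 : 45.29 : 10.66 : 1.00

Element Zs pattern (n=3): 0.35489491 : 0.43910726 : 0.18110074 : 0.02489709
Element Bp pattern (n=2): 0.398161 : 0.465678 : 0.136161
Convolve the two distributions (both contribute in 2-u steps):
  M: 0.35489491×0.398161 = 0.141305
  M+2: 0.35489491×0.465678 + 0.43910726×0.398161 = 0.340102
  M+4: 0.35489491×0.136161 + 0.43910726×0.465678 + 0.18110074×0.398161 = 0.324913
  M+6: 0.43910726×0.136161 + 0.18110074×0.465678 + 0.02489709×0.398161 = 0.154037
  M+8: 0.18110074×0.136161 + 0.02489709×0.465678 = 0.036253
  M+10: 0.02489709×0.136161 = 0.003390
Scale to base peak (0.340102) = 100: 41.55 : 100.00 : 95.53 : 45.29 : 10.66 : 1.00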